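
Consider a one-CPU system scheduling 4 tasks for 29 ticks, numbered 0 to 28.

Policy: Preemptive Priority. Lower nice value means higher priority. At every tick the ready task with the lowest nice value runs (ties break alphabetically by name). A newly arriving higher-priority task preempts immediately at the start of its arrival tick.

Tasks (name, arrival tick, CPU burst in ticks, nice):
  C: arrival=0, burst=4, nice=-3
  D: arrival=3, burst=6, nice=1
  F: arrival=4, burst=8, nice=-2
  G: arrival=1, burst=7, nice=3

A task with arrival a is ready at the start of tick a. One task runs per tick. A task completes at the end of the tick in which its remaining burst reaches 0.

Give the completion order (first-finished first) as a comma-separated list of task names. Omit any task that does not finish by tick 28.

t=0: ready={C} → run C
t=1: ready={C,G} → run C
t=2: ready={C,G} → run C
t=3: ready={C,D,G} → run C
t=4: ready={D,F,G} → run F
t=5: ready={D,F,G} → run F
t=6: ready={D,F,G} → run F
t=7: ready={D,F,G} → run F
t=8: ready={D,F,G} → run F
t=9: ready={D,F,G} → run F
t=10: ready={D,F,G} → run F
t=11: ready={D,F,G} → run F
t=12: ready={D,G} → run D
t=13: ready={D,G} → run D
t=14: ready={D,G} → run D
t=15: ready={D,G} → run D
t=16: ready={D,G} → run D
t=17: ready={D,G} → run D
t=18: ready={G} → run G
t=19: ready={G} → run G
t=20: ready={G} → run G
t=21: ready={G} → run G
t=22: ready={G} → run G
t=23: ready={G} → run G
t=24: ready={G} → run G
t=25: (idle)
t=26: (idle)
t=27: (idle)
t=28: (idle)

completion order = C, F, D, G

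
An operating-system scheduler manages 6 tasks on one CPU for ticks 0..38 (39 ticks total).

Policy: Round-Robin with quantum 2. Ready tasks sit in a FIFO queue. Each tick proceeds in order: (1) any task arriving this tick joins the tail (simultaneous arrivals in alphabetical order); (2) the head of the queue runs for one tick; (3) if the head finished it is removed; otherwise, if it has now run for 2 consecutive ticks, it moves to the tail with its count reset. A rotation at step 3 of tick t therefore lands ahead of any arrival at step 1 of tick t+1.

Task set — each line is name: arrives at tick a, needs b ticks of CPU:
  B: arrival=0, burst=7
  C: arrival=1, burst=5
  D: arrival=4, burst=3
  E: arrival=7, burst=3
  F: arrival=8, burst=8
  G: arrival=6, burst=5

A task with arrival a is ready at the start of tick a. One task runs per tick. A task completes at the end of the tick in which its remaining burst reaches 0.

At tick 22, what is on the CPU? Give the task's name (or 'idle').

t=0: queue=[B] q_used=0 → run B
t=1: queue=[B,C] q_used=1 → run B
t=2: queue=[C,B] q_used=0 → run C
t=3: queue=[C,B] q_used=1 → run C
t=4: queue=[B,C,D] q_used=0 → run B
t=5: queue=[B,C,D] q_used=1 → run B
t=6: queue=[C,D,B,G] q_used=0 → run C
t=7: queue=[C,D,B,G,E] q_used=1 → run C
t=8: queue=[D,B,G,E,C,F] q_used=0 → run D
t=9: queue=[D,B,G,E,C,F] q_used=1 → run D
t=10: queue=[B,G,E,C,F,D] q_used=0 → run B
t=11: queue=[B,G,E,C,F,D] q_used=1 → run B
t=12: queue=[G,E,C,F,D,B] q_used=0 → run G
t=13: queue=[G,E,C,F,D,B] q_used=1 → run G
t=14: queue=[E,C,F,D,B,G] q_used=0 → run E
t=15: queue=[E,C,F,D,B,G] q_used=1 → run E
t=16: queue=[C,F,D,B,G,E] q_used=0 → run C
t=17: queue=[F,D,B,G,E] q_used=0 → run F
t=18: queue=[F,D,B,G,E] q_used=1 → run F
t=19: queue=[D,B,G,E,F] q_used=0 → run D
t=20: queue=[B,G,E,F] q_used=0 → run B
t=21: queue=[G,E,F] q_used=0 → run G
t=22: queue=[G,E,F] q_used=1 → run G
t=23: queue=[E,F,G] q_used=0 → run E
t=24: queue=[F,G] q_used=0 → run F
t=25: queue=[F,G] q_used=1 → run F
t=26: queue=[G,F] q_used=0 → run G
t=27: queue=[F] q_used=0 → run F
t=28: queue=[F] q_used=1 → run F
t=29: queue=[F] q_used=0 → run F
t=30: queue=[F] q_used=1 → run F
t=31: (idle)
t=32: (idle)
t=33: (idle)
t=34: (idle)
t=35: (idle)
t=36: (idle)
t=37: (idle)
t=38: (idle)

running at tick 22 = G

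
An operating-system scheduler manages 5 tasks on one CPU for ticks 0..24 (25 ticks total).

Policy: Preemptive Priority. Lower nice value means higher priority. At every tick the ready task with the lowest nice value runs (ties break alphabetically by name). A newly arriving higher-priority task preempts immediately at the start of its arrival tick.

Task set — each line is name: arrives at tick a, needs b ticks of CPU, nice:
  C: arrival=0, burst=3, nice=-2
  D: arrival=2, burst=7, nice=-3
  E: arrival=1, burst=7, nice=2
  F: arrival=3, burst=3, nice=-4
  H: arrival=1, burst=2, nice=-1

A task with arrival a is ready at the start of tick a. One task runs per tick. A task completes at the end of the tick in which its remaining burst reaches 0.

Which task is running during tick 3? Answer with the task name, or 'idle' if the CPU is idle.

t=0: ready={C} → run C
t=1: ready={C,E,H} → run C
t=2: ready={C,D,E,H} → run D
t=3: ready={C,D,E,F,H} → run F
t=4: ready={C,D,E,F,H} → run F
t=5: ready={C,D,E,F,H} → run F
t=6: ready={C,D,E,H} → run D
t=7: ready={C,D,E,H} → run D
t=8: ready={C,D,E,H} → run D
t=9: ready={C,D,E,H} → run D
t=10: ready={C,D,E,H} → run D
t=11: ready={C,D,E,H} → run D
t=12: ready={C,E,H} → run C
t=13: ready={E,H} → run H
t=14: ready={E,H} → run H
t=15: ready={E} → run E
t=16: ready={E} → run E
t=17: ready={E} → run E
t=18: ready={E} → run E
t=19: ready={E} → run E
t=20: ready={E} → run E
t=21: ready={E} → run E
t=22: (idle)
t=23: (idle)
t=24: (idle)

running at tick 3 = F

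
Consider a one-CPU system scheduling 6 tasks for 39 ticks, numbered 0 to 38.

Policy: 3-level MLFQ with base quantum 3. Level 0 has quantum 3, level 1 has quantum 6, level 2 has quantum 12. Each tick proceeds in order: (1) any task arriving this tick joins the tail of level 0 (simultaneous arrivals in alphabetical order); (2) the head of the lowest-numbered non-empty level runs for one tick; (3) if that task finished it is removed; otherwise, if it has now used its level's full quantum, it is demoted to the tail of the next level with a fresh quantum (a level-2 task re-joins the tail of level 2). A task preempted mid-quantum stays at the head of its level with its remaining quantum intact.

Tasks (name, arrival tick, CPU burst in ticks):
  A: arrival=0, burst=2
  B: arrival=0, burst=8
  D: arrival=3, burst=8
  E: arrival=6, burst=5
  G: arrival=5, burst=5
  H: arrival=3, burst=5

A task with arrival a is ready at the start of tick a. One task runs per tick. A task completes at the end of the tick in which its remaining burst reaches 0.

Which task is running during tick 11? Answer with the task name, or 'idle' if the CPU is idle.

t=0: L0/L1/L2 = AB/-/- → run A
t=1: L0/L1/L2 = AB/-/- → run A
t=2: L0/L1/L2 = B/-/- → run B
t=3: L0/L1/L2 = BDH/-/- → run B
t=4: L0/L1/L2 = BDH/-/- → run B
t=5: L0/L1/L2 = DHG/B/- → run D
t=6: L0/L1/L2 = DHGE/B/- → run D
t=7: L0/L1/L2 = DHGE/B/- → run D
t=8: L0/L1/L2 = HGE/BD/- → run H
t=9: L0/L1/L2 = HGE/BD/- → run H
t=10: L0/L1/L2 = HGE/BD/- → run H
t=11: L0/L1/L2 = GE/BDH/- → run G
t=12: L0/L1/L2 = GE/BDH/- → run G
t=13: L0/L1/L2 = GE/BDH/- → run G
t=14: L0/L1/L2 = E/BDHG/- → run E
t=15: L0/L1/L2 = E/BDHG/- → run E
t=16: L0/L1/L2 = E/BDHG/- → run E
t=17: L0/L1/L2 = -/BDHGE/- → run B
t=18: L0/L1/L2 = -/BDHGE/- → run B
t=19: L0/L1/L2 = -/BDHGE/- → run B
t=20: L0/L1/L2 = -/BDHGE/- → run B
t=21: L0/L1/L2 = -/BDHGE/- → run B
t=22: L0/L1/L2 = -/DHGE/- → run D
t=23: L0/L1/L2 = -/DHGE/- → run D
t=24: L0/L1/L2 = -/DHGE/- → run D
t=25: L0/L1/L2 = -/DHGE/- → run D
t=26: L0/L1/L2 = -/DHGE/- → run D
t=27: L0/L1/L2 = -/HGE/- → run H
t=28: L0/L1/L2 = -/HGE/- → run H
t=29: L0/L1/L2 = -/GE/- → run G
t=30: L0/L1/L2 = -/GE/- → run G
t=31: L0/L1/L2 = -/E/- → run E
t=32: L0/L1/L2 = -/E/- → run E
t=33: (idle)
t=34: (idle)
t=35: (idle)
t=36: (idle)
t=37: (idle)
t=38: (idle)

running at tick 11 = G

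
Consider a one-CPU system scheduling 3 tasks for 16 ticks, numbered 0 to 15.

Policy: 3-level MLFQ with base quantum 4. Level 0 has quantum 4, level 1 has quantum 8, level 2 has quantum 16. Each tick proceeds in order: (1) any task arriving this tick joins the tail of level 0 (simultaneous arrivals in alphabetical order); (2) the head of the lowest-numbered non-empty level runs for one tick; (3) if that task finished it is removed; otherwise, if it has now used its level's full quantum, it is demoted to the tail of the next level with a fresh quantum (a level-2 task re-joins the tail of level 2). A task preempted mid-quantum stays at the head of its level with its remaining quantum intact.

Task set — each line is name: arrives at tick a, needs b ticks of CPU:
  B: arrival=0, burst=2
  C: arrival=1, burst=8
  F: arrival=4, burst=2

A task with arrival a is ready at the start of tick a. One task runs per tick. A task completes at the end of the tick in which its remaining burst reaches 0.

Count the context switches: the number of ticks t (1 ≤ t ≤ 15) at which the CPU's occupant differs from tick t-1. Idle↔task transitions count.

context switches = 4

t=0: L0/L1/L2 = B/-/- → run B
t=1: L0/L1/L2 = BC/-/- → run B
t=2: L0/L1/L2 = C/-/- → run C
t=3: L0/L1/L2 = C/-/- → run C
t=4: L0/L1/L2 = CF/-/- → run C
t=5: L0/L1/L2 = CF/-/- → run C
t=6: L0/L1/L2 = F/C/- → run F
t=7: L0/L1/L2 = F/C/- → run F
t=8: L0/L1/L2 = -/C/- → run C
t=9: L0/L1/L2 = -/C/- → run C
t=10: L0/L1/L2 = -/C/- → run C
t=11: L0/L1/L2 = -/C/- → run C
t=12: (idle)
t=13: (idle)
t=14: (idle)
t=15: (idle)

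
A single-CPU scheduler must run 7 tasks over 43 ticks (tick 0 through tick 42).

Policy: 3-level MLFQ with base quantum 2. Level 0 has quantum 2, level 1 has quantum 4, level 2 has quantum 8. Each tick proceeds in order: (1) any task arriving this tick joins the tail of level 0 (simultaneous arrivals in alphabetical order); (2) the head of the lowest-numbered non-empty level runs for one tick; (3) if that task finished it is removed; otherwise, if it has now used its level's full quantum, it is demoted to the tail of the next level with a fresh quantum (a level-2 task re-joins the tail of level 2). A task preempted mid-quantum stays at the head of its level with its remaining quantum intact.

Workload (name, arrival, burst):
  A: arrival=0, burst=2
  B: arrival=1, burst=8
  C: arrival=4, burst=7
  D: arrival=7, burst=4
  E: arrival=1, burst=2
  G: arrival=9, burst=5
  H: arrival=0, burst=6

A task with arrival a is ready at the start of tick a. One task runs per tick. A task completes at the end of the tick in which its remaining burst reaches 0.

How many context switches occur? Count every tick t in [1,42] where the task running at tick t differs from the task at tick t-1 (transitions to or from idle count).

context switches = 14

t=0: L0/L1/L2 = AH/-/- → run A
t=1: L0/L1/L2 = AHBE/-/- → run A
t=2: L0/L1/L2 = HBE/-/- → run H
t=3: L0/L1/L2 = HBE/-/- → run H
t=4: L0/L1/L2 = BEC/H/- → run B
t=5: L0/L1/L2 = BEC/H/- → run B
t=6: L0/L1/L2 = EC/HB/- → run E
t=7: L0/L1/L2 = ECD/HB/- → run E
t=8: L0/L1/L2 = CD/HB/- → run C
t=9: L0/L1/L2 = CDG/HB/- → run C
t=10: L0/L1/L2 = DG/HBC/- → run D
t=11: L0/L1/L2 = DG/HBC/- → run D
t=12: L0/L1/L2 = G/HBCD/- → run G
t=13: L0/L1/L2 = G/HBCD/- → run G
t=14: L0/L1/L2 = -/HBCDG/- → run H
t=15: L0/L1/L2 = -/HBCDG/- → run H
t=16: L0/L1/L2 = -/HBCDG/- → run H
t=17: L0/L1/L2 = -/HBCDG/- → run H
t=18: L0/L1/L2 = -/BCDG/- → run B
t=19: L0/L1/L2 = -/BCDG/- → run B
t=20: L0/L1/L2 = -/BCDG/- → run B
t=21: L0/L1/L2 = -/BCDG/- → run B
t=22: L0/L1/L2 = -/CDG/B → run C
t=23: L0/L1/L2 = -/CDG/B → run C
t=24: L0/L1/L2 = -/CDG/B → run C
t=25: L0/L1/L2 = -/CDG/B → run C
t=26: L0/L1/L2 = -/DG/BC → run D
t=27: L0/L1/L2 = -/DG/BC → run D
t=28: L0/L1/L2 = -/G/BC → run G
t=29: L0/L1/L2 = -/G/BC → run G
t=30: L0/L1/L2 = -/G/BC → run G
t=31: L0/L1/L2 = -/-/BC → run B
t=32: L0/L1/L2 = -/-/BC → run B
t=33: L0/L1/L2 = -/-/C → run C
t=34: (idle)
t=35: (idle)
t=36: (idle)
t=37: (idle)
t=38: (idle)
t=39: (idle)
t=40: (idle)
t=41: (idle)
t=42: (idle)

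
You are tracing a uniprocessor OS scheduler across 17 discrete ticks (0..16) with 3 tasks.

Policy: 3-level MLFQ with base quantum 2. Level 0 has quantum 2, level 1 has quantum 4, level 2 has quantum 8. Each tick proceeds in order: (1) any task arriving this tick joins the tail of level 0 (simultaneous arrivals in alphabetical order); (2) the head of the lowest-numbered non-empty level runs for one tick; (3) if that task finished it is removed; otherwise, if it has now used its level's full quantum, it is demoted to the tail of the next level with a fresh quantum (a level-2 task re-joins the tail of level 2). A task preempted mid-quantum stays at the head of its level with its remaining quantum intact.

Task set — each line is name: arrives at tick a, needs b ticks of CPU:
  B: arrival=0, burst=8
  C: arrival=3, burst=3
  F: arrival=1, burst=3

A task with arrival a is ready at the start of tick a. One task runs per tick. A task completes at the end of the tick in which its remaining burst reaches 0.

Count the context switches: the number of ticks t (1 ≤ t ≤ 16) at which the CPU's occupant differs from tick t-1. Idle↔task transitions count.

t=0: L0/L1/L2 = B/-/- → run B
t=1: L0/L1/L2 = BF/-/- → run B
t=2: L0/L1/L2 = F/B/- → run F
t=3: L0/L1/L2 = FC/B/- → run F
t=4: L0/L1/L2 = C/BF/- → run C
t=5: L0/L1/L2 = C/BF/- → run C
t=6: L0/L1/L2 = -/BFC/- → run B
t=7: L0/L1/L2 = -/BFC/- → run B
t=8: L0/L1/L2 = -/BFC/- → run B
t=9: L0/L1/L2 = -/BFC/- → run B
t=10: L0/L1/L2 = -/FC/B → run F
t=11: L0/L1/L2 = -/C/B → run C
t=12: L0/L1/L2 = -/-/B → run B
t=13: L0/L1/L2 = -/-/B → run B
t=14: (idle)
t=15: (idle)
t=16: (idle)

context switches = 7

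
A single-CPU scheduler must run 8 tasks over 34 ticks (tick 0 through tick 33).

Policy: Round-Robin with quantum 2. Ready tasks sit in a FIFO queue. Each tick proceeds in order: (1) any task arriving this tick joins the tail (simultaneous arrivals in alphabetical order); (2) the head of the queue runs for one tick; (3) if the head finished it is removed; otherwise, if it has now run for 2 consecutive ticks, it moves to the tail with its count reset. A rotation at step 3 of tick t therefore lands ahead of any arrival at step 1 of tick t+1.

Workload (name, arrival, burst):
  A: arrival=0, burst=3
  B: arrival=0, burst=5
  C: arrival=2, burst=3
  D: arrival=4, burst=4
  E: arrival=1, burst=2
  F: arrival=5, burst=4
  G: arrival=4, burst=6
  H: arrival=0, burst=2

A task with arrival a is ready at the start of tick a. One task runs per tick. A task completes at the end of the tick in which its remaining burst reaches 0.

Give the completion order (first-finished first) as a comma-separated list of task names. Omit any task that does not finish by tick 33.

completion order = H, E, A, C, B, D, F, G

t=0: queue=[A,B,H] q_used=0 → run A
t=1: queue=[A,B,H,E] q_used=1 → run A
t=2: queue=[B,H,E,A,C] q_used=0 → run B
t=3: queue=[B,H,E,A,C] q_used=1 → run B
t=4: queue=[H,E,A,C,B,D,G] q_used=0 → run H
t=5: queue=[H,E,A,C,B,D,G,F] q_used=1 → run H
t=6: queue=[E,A,C,B,D,G,F] q_used=0 → run E
t=7: queue=[E,A,C,B,D,G,F] q_used=1 → run E
t=8: queue=[A,C,B,D,G,F] q_used=0 → run A
t=9: queue=[C,B,D,G,F] q_used=0 → run C
t=10: queue=[C,B,D,G,F] q_used=1 → run C
t=11: queue=[B,D,G,F,C] q_used=0 → run B
t=12: queue=[B,D,G,F,C] q_used=1 → run B
t=13: queue=[D,G,F,C,B] q_used=0 → run D
t=14: queue=[D,G,F,C,B] q_used=1 → run D
t=15: queue=[G,F,C,B,D] q_used=0 → run G
t=16: queue=[G,F,C,B,D] q_used=1 → run G
t=17: queue=[F,C,B,D,G] q_used=0 → run F
t=18: queue=[F,C,B,D,G] q_used=1 → run F
t=19: queue=[C,B,D,G,F] q_used=0 → run C
t=20: queue=[B,D,G,F] q_used=0 → run B
t=21: queue=[D,G,F] q_used=0 → run D
t=22: queue=[D,G,F] q_used=1 → run D
t=23: queue=[G,F] q_used=0 → run G
t=24: queue=[G,F] q_used=1 → run G
t=25: queue=[F,G] q_used=0 → run F
t=26: queue=[F,G] q_used=1 → run F
t=27: queue=[G] q_used=0 → run G
t=28: queue=[G] q_used=1 → run G
t=29: (idle)
t=30: (idle)
t=31: (idle)
t=32: (idle)
t=33: (idle)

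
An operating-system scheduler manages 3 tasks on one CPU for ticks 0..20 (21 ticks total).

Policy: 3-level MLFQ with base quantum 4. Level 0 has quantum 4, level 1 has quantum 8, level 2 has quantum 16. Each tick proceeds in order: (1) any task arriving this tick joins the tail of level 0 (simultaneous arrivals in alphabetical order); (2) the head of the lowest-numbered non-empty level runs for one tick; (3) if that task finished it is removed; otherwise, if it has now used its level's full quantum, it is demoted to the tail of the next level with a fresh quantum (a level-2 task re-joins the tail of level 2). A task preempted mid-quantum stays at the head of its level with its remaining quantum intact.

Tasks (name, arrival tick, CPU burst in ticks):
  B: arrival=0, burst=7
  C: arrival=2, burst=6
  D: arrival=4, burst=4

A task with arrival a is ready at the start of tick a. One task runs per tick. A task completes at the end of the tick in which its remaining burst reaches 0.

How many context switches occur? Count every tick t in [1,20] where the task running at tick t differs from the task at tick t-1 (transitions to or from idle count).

context switches = 5

t=0: L0/L1/L2 = B/-/- → run B
t=1: L0/L1/L2 = B/-/- → run B
t=2: L0/L1/L2 = BC/-/- → run B
t=3: L0/L1/L2 = BC/-/- → run B
t=4: L0/L1/L2 = CD/B/- → run C
t=5: L0/L1/L2 = CD/B/- → run C
t=6: L0/L1/L2 = CD/B/- → run C
t=7: L0/L1/L2 = CD/B/- → run C
t=8: L0/L1/L2 = D/BC/- → run D
t=9: L0/L1/L2 = D/BC/- → run D
t=10: L0/L1/L2 = D/BC/- → run D
t=11: L0/L1/L2 = D/BC/- → run D
t=12: L0/L1/L2 = -/BC/- → run B
t=13: L0/L1/L2 = -/BC/- → run B
t=14: L0/L1/L2 = -/BC/- → run B
t=15: L0/L1/L2 = -/C/- → run C
t=16: L0/L1/L2 = -/C/- → run C
t=17: (idle)
t=18: (idle)
t=19: (idle)
t=20: (idle)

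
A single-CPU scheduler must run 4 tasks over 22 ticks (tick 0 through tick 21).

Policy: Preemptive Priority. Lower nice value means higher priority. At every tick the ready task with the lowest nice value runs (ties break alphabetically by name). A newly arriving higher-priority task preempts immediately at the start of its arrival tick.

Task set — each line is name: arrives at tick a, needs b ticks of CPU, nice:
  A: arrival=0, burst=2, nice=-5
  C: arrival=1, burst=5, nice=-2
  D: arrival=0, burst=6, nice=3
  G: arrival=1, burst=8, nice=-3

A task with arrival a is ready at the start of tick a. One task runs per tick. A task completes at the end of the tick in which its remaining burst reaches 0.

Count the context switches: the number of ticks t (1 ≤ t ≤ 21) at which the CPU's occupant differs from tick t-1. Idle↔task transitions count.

t=0: ready={A,D} → run A
t=1: ready={A,C,D,G} → run A
t=2: ready={C,D,G} → run G
t=3: ready={C,D,G} → run G
t=4: ready={C,D,G} → run G
t=5: ready={C,D,G} → run G
t=6: ready={C,D,G} → run G
t=7: ready={C,D,G} → run G
t=8: ready={C,D,G} → run G
t=9: ready={C,D,G} → run G
t=10: ready={C,D} → run C
t=11: ready={C,D} → run C
t=12: ready={C,D} → run C
t=13: ready={C,D} → run C
t=14: ready={C,D} → run C
t=15: ready={D} → run D
t=16: ready={D} → run D
t=17: ready={D} → run D
t=18: ready={D} → run D
t=19: ready={D} → run D
t=20: ready={D} → run D
t=21: (idle)

context switches = 4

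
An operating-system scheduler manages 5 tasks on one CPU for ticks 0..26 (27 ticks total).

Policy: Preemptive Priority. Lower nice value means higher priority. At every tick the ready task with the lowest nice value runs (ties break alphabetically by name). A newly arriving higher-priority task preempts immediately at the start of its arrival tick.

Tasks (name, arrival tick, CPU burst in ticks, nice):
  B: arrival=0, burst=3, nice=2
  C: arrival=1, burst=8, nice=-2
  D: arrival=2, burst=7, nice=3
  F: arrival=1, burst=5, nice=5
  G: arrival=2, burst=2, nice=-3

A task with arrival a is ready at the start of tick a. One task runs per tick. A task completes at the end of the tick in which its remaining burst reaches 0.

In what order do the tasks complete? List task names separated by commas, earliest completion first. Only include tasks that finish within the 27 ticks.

t=0: ready={B} → run B
t=1: ready={B,C,F} → run C
t=2: ready={B,C,D,F,G} → run G
t=3: ready={B,C,D,F,G} → run G
t=4: ready={B,C,D,F} → run C
t=5: ready={B,C,D,F} → run C
t=6: ready={B,C,D,F} → run C
t=7: ready={B,C,D,F} → run C
t=8: ready={B,C,D,F} → run C
t=9: ready={B,C,D,F} → run C
t=10: ready={B,C,D,F} → run C
t=11: ready={B,D,F} → run B
t=12: ready={B,D,F} → run B
t=13: ready={D,F} → run D
t=14: ready={D,F} → run D
t=15: ready={D,F} → run D
t=16: ready={D,F} → run D
t=17: ready={D,F} → run D
t=18: ready={D,F} → run D
t=19: ready={D,F} → run D
t=20: ready={F} → run F
t=21: ready={F} → run F
t=22: ready={F} → run F
t=23: ready={F} → run F
t=24: ready={F} → run F
t=25: (idle)
t=26: (idle)

completion order = G, C, B, D, F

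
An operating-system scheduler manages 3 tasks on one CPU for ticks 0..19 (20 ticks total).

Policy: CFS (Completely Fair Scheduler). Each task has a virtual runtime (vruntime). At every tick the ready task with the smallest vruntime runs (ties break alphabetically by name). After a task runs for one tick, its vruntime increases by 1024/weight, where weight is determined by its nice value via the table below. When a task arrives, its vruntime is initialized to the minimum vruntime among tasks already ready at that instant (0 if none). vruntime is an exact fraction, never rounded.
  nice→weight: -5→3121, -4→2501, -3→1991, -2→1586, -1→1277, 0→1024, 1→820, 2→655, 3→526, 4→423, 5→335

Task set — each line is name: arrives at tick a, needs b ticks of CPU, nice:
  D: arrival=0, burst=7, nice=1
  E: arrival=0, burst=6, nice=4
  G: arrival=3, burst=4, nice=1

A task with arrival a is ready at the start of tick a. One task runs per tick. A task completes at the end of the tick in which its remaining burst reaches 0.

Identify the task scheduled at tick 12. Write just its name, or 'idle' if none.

t=0: vr[D=0 E=0] → run D
t=1: vr[D=256/205 E=0] → run E
t=2: vr[D=256/205 E=1024/423] → run D
t=3: vr[D=512/205 E=1024/423 G=1024/423] → run E
t=4: vr[D=512/205 E=2048/423 G=1024/423] → run G
t=5: vr[D=512/205 E=2048/423 G=318208/86715] → run D
t=6: vr[D=768/205 E=2048/423 G=318208/86715] → run G
t=7: vr[D=768/205 E=2048/423 G=426496/86715] → run D
t=8: vr[D=1024/205 E=2048/423 G=426496/86715] → run E
t=9: vr[D=1024/205 E=1024/141 G=426496/86715] → run G
t=10: vr[D=1024/205 E=1024/141 G=534784/86715] → run D
t=11: vr[D=256/41 E=1024/141 G=534784/86715] → run G
t=12: vr[D=256/41 E=1024/141] → run D
t=13: vr[D=1536/205 E=1024/141] → run E
t=14: vr[D=1536/205 E=4096/423] → run D
t=15: vr[E=4096/423] → run E
t=16: vr[E=5120/423] → run E
t=17: (idle)
t=18: (idle)
t=19: (idle)

running at tick 12 = D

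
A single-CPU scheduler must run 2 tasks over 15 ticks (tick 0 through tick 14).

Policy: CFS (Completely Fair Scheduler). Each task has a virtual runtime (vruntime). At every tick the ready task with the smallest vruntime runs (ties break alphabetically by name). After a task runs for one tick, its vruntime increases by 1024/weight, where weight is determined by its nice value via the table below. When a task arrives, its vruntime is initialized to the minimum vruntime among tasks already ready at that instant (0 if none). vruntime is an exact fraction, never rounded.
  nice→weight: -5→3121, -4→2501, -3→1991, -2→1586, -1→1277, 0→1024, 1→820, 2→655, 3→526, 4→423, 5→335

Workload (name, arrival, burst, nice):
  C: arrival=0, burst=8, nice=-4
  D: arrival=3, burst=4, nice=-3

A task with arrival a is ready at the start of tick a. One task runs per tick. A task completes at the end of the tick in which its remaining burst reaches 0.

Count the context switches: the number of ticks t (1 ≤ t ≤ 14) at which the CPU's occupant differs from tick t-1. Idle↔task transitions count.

context switches = 9

t=0: vr[C=0] → run C
t=1: vr[C=1024/2501] → run C
t=2: vr[C=2048/2501] → run C
t=3: vr[C=3072/2501 D=3072/2501] → run C
t=4: vr[C=4096/2501 D=3072/2501] → run D
t=5: vr[C=4096/2501 D=8677376/4979491] → run C
t=6: vr[C=5120/2501 D=8677376/4979491] → run D
t=7: vr[C=5120/2501 D=11238400/4979491] → run C
t=8: vr[C=6144/2501 D=11238400/4979491] → run D
t=9: vr[C=6144/2501 D=13799424/4979491] → run C
t=10: vr[C=7168/2501 D=13799424/4979491] → run D
t=11: vr[C=7168/2501] → run C
t=12: (idle)
t=13: (idle)
t=14: (idle)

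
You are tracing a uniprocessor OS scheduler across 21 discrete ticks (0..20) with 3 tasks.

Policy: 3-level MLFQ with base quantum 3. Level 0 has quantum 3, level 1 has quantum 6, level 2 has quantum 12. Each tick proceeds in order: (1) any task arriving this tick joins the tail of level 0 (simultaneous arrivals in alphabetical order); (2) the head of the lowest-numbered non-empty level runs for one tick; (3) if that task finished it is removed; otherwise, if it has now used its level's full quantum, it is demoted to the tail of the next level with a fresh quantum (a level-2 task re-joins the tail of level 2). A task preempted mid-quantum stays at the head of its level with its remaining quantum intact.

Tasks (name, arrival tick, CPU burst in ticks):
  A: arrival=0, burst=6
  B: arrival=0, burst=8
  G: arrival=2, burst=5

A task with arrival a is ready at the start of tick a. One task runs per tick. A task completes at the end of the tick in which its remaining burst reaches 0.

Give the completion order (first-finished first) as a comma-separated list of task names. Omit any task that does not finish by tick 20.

completion order = A, B, G

t=0: L0/L1/L2 = AB/-/- → run A
t=1: L0/L1/L2 = AB/-/- → run A
t=2: L0/L1/L2 = ABG/-/- → run A
t=3: L0/L1/L2 = BG/A/- → run B
t=4: L0/L1/L2 = BG/A/- → run B
t=5: L0/L1/L2 = BG/A/- → run B
t=6: L0/L1/L2 = G/AB/- → run G
t=7: L0/L1/L2 = G/AB/- → run G
t=8: L0/L1/L2 = G/AB/- → run G
t=9: L0/L1/L2 = -/ABG/- → run A
t=10: L0/L1/L2 = -/ABG/- → run A
t=11: L0/L1/L2 = -/ABG/- → run A
t=12: L0/L1/L2 = -/BG/- → run B
t=13: L0/L1/L2 = -/BG/- → run B
t=14: L0/L1/L2 = -/BG/- → run B
t=15: L0/L1/L2 = -/BG/- → run B
t=16: L0/L1/L2 = -/BG/- → run B
t=17: L0/L1/L2 = -/G/- → run G
t=18: L0/L1/L2 = -/G/- → run G
t=19: (idle)
t=20: (idle)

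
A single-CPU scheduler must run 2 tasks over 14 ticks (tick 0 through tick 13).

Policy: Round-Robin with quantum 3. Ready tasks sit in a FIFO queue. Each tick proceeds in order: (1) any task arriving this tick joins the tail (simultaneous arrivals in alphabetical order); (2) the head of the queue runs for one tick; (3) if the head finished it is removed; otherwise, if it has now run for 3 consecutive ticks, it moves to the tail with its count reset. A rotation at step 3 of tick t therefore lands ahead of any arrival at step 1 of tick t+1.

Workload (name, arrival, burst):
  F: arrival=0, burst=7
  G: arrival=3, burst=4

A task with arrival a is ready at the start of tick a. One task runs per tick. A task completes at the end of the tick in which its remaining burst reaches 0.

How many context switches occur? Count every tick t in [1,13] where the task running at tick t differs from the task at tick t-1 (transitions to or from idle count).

t=0: queue=[F] q_used=0 → run F
t=1: queue=[F] q_used=1 → run F
t=2: queue=[F] q_used=2 → run F
t=3: queue=[F,G] q_used=0 → run F
t=4: queue=[F,G] q_used=1 → run F
t=5: queue=[F,G] q_used=2 → run F
t=6: queue=[G,F] q_used=0 → run G
t=7: queue=[G,F] q_used=1 → run G
t=8: queue=[G,F] q_used=2 → run G
t=9: queue=[F,G] q_used=0 → run F
t=10: queue=[G] q_used=0 → run G
t=11: (idle)
t=12: (idle)
t=13: (idle)

context switches = 4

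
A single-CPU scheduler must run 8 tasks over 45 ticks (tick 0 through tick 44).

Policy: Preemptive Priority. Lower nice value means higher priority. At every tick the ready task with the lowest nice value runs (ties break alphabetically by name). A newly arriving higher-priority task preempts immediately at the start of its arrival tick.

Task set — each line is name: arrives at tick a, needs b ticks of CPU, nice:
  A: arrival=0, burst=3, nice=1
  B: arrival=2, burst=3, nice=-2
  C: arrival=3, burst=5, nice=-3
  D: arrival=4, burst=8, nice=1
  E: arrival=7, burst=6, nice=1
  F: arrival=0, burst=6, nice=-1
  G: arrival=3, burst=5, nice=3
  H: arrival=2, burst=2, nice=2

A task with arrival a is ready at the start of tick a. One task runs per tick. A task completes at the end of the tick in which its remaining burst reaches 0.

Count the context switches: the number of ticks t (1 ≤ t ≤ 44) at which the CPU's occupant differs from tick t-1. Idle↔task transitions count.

t=0: ready={A,F} → run F
t=1: ready={A,F} → run F
t=2: ready={A,B,F,H} → run B
t=3: ready={A,B,C,F,G,H} → run C
t=4: ready={A,B,C,D,F,G,H} → run C
t=5: ready={A,B,C,D,F,G,H} → run C
t=6: ready={A,B,C,D,F,G,H} → run C
t=7: ready={A,B,C,D,E,F,G,H} → run C
t=8: ready={A,B,D,E,F,G,H} → run B
t=9: ready={A,B,D,E,F,G,H} → run B
t=10: ready={A,D,E,F,G,H} → run F
t=11: ready={A,D,E,F,G,H} → run F
t=12: ready={A,D,E,F,G,H} → run F
t=13: ready={A,D,E,F,G,H} → run F
t=14: ready={A,D,E,G,H} → run A
t=15: ready={A,D,E,G,H} → run A
t=16: ready={A,D,E,G,H} → run A
t=17: ready={D,E,G,H} → run D
t=18: ready={D,E,G,H} → run D
t=19: ready={D,E,G,H} → run D
t=20: ready={D,E,G,H} → run D
t=21: ready={D,E,G,H} → run D
t=22: ready={D,E,G,H} → run D
t=23: ready={D,E,G,H} → run D
t=24: ready={D,E,G,H} → run D
t=25: ready={E,G,H} → run E
t=26: ready={E,G,H} → run E
t=27: ready={E,G,H} → run E
t=28: ready={E,G,H} → run E
t=29: ready={E,G,H} → run E
t=30: ready={E,G,H} → run E
t=31: ready={G,H} → run H
t=32: ready={G,H} → run H
t=33: ready={G} → run G
t=34: ready={G} → run G
t=35: ready={G} → run G
t=36: ready={G} → run G
t=37: ready={G} → run G
t=38: (idle)
t=39: (idle)
t=40: (idle)
t=41: (idle)
t=42: (idle)
t=43: (idle)
t=44: (idle)

context switches = 10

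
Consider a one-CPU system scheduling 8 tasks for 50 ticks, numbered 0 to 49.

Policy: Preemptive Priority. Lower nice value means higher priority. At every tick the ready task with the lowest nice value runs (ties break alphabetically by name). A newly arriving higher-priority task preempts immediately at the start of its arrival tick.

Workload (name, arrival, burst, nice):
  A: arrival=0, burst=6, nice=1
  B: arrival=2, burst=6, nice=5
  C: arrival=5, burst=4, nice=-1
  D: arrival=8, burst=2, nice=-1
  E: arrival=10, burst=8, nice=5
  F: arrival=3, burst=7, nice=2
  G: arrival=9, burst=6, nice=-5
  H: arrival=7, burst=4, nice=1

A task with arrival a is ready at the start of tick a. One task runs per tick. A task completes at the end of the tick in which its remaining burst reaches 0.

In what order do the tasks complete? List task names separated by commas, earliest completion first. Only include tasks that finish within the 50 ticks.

completion order = C, G, D, A, H, F, B, E

t=0: ready={A} → run A
t=1: ready={A} → run A
t=2: ready={A,B} → run A
t=3: ready={A,B,F} → run A
t=4: ready={A,B,F} → run A
t=5: ready={A,B,C,F} → run C
t=6: ready={A,B,C,F} → run C
t=7: ready={A,B,C,F,H} → run C
t=8: ready={A,B,C,D,F,H} → run C
t=9: ready={A,B,D,F,G,H} → run G
t=10: ready={A,B,D,E,F,G,H} → run G
t=11: ready={A,B,D,E,F,G,H} → run G
t=12: ready={A,B,D,E,F,G,H} → run G
t=13: ready={A,B,D,E,F,G,H} → run G
t=14: ready={A,B,D,E,F,G,H} → run G
t=15: ready={A,B,D,E,F,H} → run D
t=16: ready={A,B,D,E,F,H} → run D
t=17: ready={A,B,E,F,H} → run A
t=18: ready={B,E,F,H} → run H
t=19: ready={B,E,F,H} → run H
t=20: ready={B,E,F,H} → run H
t=21: ready={B,E,F,H} → run H
t=22: ready={B,E,F} → run F
t=23: ready={B,E,F} → run F
t=24: ready={B,E,F} → run F
t=25: ready={B,E,F} → run F
t=26: ready={B,E,F} → run F
t=27: ready={B,E,F} → run F
t=28: ready={B,E,F} → run F
t=29: ready={B,E} → run B
t=30: ready={B,E} → run B
t=31: ready={B,E} → run B
t=32: ready={B,E} → run B
t=33: ready={B,E} → run B
t=34: ready={B,E} → run B
t=35: ready={E} → run E
t=36: ready={E} → run E
t=37: ready={E} → run E
t=38: ready={E} → run E
t=39: ready={E} → run E
t=40: ready={E} → run E
t=41: ready={E} → run E
t=42: ready={E} → run E
t=43: (idle)
t=44: (idle)
t=45: (idle)
t=46: (idle)
t=47: (idle)
t=48: (idle)
t=49: (idle)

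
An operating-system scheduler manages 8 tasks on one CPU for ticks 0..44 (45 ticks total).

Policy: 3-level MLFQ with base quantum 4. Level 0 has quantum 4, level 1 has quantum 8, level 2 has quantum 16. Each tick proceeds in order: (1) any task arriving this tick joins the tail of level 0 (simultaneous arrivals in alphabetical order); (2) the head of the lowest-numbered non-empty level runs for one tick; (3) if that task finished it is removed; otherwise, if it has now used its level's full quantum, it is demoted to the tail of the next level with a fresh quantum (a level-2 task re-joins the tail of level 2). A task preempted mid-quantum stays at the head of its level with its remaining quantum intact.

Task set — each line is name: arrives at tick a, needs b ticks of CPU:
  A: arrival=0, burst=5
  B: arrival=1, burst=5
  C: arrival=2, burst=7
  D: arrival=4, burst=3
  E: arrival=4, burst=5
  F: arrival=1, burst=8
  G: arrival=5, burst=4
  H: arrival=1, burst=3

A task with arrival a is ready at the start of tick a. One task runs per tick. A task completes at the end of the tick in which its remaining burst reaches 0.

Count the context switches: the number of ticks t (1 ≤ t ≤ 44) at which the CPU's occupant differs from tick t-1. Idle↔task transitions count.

t=0: L0/L1/L2 = A/-/- → run A
t=1: L0/L1/L2 = ABFH/-/- → run A
t=2: L0/L1/L2 = ABFHC/-/- → run A
t=3: L0/L1/L2 = ABFHC/-/- → run A
t=4: L0/L1/L2 = BFHCDE/A/- → run B
t=5: L0/L1/L2 = BFHCDEG/A/- → run B
t=6: L0/L1/L2 = BFHCDEG/A/- → run B
t=7: L0/L1/L2 = BFHCDEG/A/- → run B
t=8: L0/L1/L2 = FHCDEG/AB/- → run F
t=9: L0/L1/L2 = FHCDEG/AB/- → run F
t=10: L0/L1/L2 = FHCDEG/AB/- → run F
t=11: L0/L1/L2 = FHCDEG/AB/- → run F
t=12: L0/L1/L2 = HCDEG/ABF/- → run H
t=13: L0/L1/L2 = HCDEG/ABF/- → run H
t=14: L0/L1/L2 = HCDEG/ABF/- → run H
t=15: L0/L1/L2 = CDEG/ABF/- → run C
t=16: L0/L1/L2 = CDEG/ABF/- → run C
t=17: L0/L1/L2 = CDEG/ABF/- → run C
t=18: L0/L1/L2 = CDEG/ABF/- → run C
t=19: L0/L1/L2 = DEG/ABFC/- → run D
t=20: L0/L1/L2 = DEG/ABFC/- → run D
t=21: L0/L1/L2 = DEG/ABFC/- → run D
t=22: L0/L1/L2 = EG/ABFC/- → run E
t=23: L0/L1/L2 = EG/ABFC/- → run E
t=24: L0/L1/L2 = EG/ABFC/- → run E
t=25: L0/L1/L2 = EG/ABFC/- → run E
t=26: L0/L1/L2 = G/ABFCE/- → run G
t=27: L0/L1/L2 = G/ABFCE/- → run G
t=28: L0/L1/L2 = G/ABFCE/- → run G
t=29: L0/L1/L2 = G/ABFCE/- → run G
t=30: L0/L1/L2 = -/ABFCE/- → run A
t=31: L0/L1/L2 = -/BFCE/- → run B
t=32: L0/L1/L2 = -/FCE/- → run F
t=33: L0/L1/L2 = -/FCE/- → run F
t=34: L0/L1/L2 = -/FCE/- → run F
t=35: L0/L1/L2 = -/FCE/- → run F
t=36: L0/L1/L2 = -/CE/- → run C
t=37: L0/L1/L2 = -/CE/- → run C
t=38: L0/L1/L2 = -/CE/- → run C
t=39: L0/L1/L2 = -/E/- → run E
t=40: (idle)
t=41: (idle)
t=42: (idle)
t=43: (idle)
t=44: (idle)

context switches = 13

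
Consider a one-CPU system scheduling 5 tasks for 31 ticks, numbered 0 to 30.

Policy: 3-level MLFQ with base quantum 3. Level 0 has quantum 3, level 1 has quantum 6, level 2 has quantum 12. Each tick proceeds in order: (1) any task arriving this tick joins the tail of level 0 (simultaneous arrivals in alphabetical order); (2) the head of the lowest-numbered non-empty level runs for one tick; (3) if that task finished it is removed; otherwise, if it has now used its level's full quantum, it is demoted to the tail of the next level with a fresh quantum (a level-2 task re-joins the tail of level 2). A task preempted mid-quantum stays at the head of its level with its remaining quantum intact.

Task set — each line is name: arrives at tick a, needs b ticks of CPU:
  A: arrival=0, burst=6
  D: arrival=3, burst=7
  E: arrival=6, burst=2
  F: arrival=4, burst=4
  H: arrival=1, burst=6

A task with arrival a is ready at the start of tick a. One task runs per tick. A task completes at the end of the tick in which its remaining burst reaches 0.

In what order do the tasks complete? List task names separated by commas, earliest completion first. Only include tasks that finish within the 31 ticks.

t=0: L0/L1/L2 = A/-/- → run A
t=1: L0/L1/L2 = AH/-/- → run A
t=2: L0/L1/L2 = AH/-/- → run A
t=3: L0/L1/L2 = HD/A/- → run H
t=4: L0/L1/L2 = HDF/A/- → run H
t=5: L0/L1/L2 = HDF/A/- → run H
t=6: L0/L1/L2 = DFE/AH/- → run D
t=7: L0/L1/L2 = DFE/AH/- → run D
t=8: L0/L1/L2 = DFE/AH/- → run D
t=9: L0/L1/L2 = FE/AHD/- → run F
t=10: L0/L1/L2 = FE/AHD/- → run F
t=11: L0/L1/L2 = FE/AHD/- → run F
t=12: L0/L1/L2 = E/AHDF/- → run E
t=13: L0/L1/L2 = E/AHDF/- → run E
t=14: L0/L1/L2 = -/AHDF/- → run A
t=15: L0/L1/L2 = -/AHDF/- → run A
t=16: L0/L1/L2 = -/AHDF/- → run A
t=17: L0/L1/L2 = -/HDF/- → run H
t=18: L0/L1/L2 = -/HDF/- → run H
t=19: L0/L1/L2 = -/HDF/- → run H
t=20: L0/L1/L2 = -/DF/- → run D
t=21: L0/L1/L2 = -/DF/- → run D
t=22: L0/L1/L2 = -/DF/- → run D
t=23: L0/L1/L2 = -/DF/- → run D
t=24: L0/L1/L2 = -/F/- → run F
t=25: (idle)
t=26: (idle)
t=27: (idle)
t=28: (idle)
t=29: (idle)
t=30: (idle)

completion order = E, A, H, D, F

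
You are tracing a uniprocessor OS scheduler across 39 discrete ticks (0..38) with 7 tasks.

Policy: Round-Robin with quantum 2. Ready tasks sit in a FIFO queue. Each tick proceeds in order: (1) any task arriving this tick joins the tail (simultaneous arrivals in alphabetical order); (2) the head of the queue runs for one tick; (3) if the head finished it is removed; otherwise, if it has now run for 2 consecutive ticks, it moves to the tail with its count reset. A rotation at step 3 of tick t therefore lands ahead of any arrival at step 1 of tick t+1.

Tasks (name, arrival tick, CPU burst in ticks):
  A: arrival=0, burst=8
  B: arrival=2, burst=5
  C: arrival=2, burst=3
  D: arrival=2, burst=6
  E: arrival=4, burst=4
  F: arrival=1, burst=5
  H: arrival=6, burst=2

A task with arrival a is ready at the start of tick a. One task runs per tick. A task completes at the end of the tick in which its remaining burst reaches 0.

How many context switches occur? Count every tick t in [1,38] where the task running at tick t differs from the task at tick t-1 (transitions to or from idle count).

t=0: queue=[A] q_used=0 → run A
t=1: queue=[A,F] q_used=1 → run A
t=2: queue=[F,A,B,C,D] q_used=0 → run F
t=3: queue=[F,A,B,C,D] q_used=1 → run F
t=4: queue=[A,B,C,D,F,E] q_used=0 → run A
t=5: queue=[A,B,C,D,F,E] q_used=1 → run A
t=6: queue=[B,C,D,F,E,A,H] q_used=0 → run B
t=7: queue=[B,C,D,F,E,A,H] q_used=1 → run B
t=8: queue=[C,D,F,E,A,H,B] q_used=0 → run C
t=9: queue=[C,D,F,E,A,H,B] q_used=1 → run C
t=10: queue=[D,F,E,A,H,B,C] q_used=0 → run D
t=11: queue=[D,F,E,A,H,B,C] q_used=1 → run D
t=12: queue=[F,E,A,H,B,C,D] q_used=0 → run F
t=13: queue=[F,E,A,H,B,C,D] q_used=1 → run F
t=14: queue=[E,A,H,B,C,D,F] q_used=0 → run E
t=15: queue=[E,A,H,B,C,D,F] q_used=1 → run E
t=16: queue=[A,H,B,C,D,F,E] q_used=0 → run A
t=17: queue=[A,H,B,C,D,F,E] q_used=1 → run A
t=18: queue=[H,B,C,D,F,E,A] q_used=0 → run H
t=19: queue=[H,B,C,D,F,E,A] q_used=1 → run H
t=20: queue=[B,C,D,F,E,A] q_used=0 → run B
t=21: queue=[B,C,D,F,E,A] q_used=1 → run B
t=22: queue=[C,D,F,E,A,B] q_used=0 → run C
t=23: queue=[D,F,E,A,B] q_used=0 → run D
t=24: queue=[D,F,E,A,B] q_used=1 → run D
t=25: queue=[F,E,A,B,D] q_used=0 → run F
t=26: queue=[E,A,B,D] q_used=0 → run E
t=27: queue=[E,A,B,D] q_used=1 → run E
t=28: queue=[A,B,D] q_used=0 → run A
t=29: queue=[A,B,D] q_used=1 → run A
t=30: queue=[B,D] q_used=0 → run B
t=31: queue=[D] q_used=0 → run D
t=32: queue=[D] q_used=1 → run D
t=33: (idle)
t=34: (idle)
t=35: (idle)
t=36: (idle)
t=37: (idle)
t=38: (idle)

context switches = 18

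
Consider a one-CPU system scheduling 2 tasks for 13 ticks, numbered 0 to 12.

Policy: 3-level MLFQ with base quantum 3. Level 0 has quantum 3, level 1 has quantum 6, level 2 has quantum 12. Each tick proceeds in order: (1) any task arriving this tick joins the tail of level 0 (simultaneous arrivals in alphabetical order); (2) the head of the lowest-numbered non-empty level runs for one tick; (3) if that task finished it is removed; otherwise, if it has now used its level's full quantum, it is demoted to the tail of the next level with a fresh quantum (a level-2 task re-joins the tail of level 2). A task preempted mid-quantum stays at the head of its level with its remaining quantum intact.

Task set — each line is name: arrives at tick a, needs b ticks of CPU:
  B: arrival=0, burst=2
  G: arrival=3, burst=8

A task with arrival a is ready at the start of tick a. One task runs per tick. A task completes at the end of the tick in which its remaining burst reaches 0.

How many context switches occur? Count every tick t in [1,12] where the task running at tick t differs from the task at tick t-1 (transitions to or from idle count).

t=0: L0/L1/L2 = B/-/- → run B
t=1: L0/L1/L2 = B/-/- → run B
t=2: (idle)
t=3: L0/L1/L2 = G/-/- → run G
t=4: L0/L1/L2 = G/-/- → run G
t=5: L0/L1/L2 = G/-/- → run G
t=6: L0/L1/L2 = -/G/- → run G
t=7: L0/L1/L2 = -/G/- → run G
t=8: L0/L1/L2 = -/G/- → run G
t=9: L0/L1/L2 = -/G/- → run G
t=10: L0/L1/L2 = -/G/- → run G
t=11: (idle)
t=12: (idle)

context switches = 3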